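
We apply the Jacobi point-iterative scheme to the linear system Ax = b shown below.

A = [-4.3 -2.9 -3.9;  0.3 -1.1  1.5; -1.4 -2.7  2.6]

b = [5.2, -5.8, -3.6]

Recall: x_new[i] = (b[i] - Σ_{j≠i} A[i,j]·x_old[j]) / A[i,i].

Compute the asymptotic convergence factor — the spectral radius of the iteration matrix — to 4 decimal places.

1.1761

Diagonal D = diag(-4.3, -1.1, 2.6); L, U strict lower/upper.
Jacobi: T = -D⁻¹(L+U), T[1,0] = -(0.3)/(-1.1) = +0.2727; T[1,1] = 0.
  T[0,:] = [+0.0000 -0.6744 -0.9070]
  T[1,:] = [+0.2727 +0.0000 +1.3636]
  T[2,:] = [+0.5385 +1.0385 +0.0000]
|roots of det(T-λI)|: 1.1761, 0.7997, 0.7997.
spectral radius ρ = 1.1761; 1.1761 > 1 ⇒ diverges.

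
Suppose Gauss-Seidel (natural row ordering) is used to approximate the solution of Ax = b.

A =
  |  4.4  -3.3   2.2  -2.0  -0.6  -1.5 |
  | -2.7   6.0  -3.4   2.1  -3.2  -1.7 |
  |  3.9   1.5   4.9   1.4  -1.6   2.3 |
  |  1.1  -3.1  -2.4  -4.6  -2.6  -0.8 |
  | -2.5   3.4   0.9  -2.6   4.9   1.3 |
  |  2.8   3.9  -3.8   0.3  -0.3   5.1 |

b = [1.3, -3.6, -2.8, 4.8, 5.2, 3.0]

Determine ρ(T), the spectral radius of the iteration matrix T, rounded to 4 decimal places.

Diagonal D = diag(4.4, 6, 4.9, -4.6, 4.9, 5.1); L, U strict lower/upper.
Gauss-Seidel: T = -(D+L)⁻¹U, row 0 first, T[0,3] = -(-2)/(4.4) = +0.4545; later rows by forward substitution.
  T[0,:] = [+0.0000, +0.7500, -0.5000, +0.4545, +0.1364, +0.3409]
  T[1,:] = [+0.0000, +0.3375, +0.3417, -0.1455, +0.5947, +0.4367]
  T[2,:] = [+0.0000, -0.7003, +0.2934, -0.6030, +0.0359, -0.8744]
  T[3,:] = [+0.0000, +0.3173, -0.5029, +0.5213, -0.9521, +0.0695]
  T[4,:] = [+0.0000, +0.4454, -0.8129, +0.7202, -0.8549, -0.1969]
  T[5,:] = [+0.0000, -1.1841, +0.2136, -0.5759, -0.4971, -1.1883]
|eigenvalues of T|: 1.2076, 0.7363, 0.7363, 0.2603, 0.0587, 0.0000.
spectral radius ρ = 1.2076; 1.2076 > 1, so it fails to converge.

1.2076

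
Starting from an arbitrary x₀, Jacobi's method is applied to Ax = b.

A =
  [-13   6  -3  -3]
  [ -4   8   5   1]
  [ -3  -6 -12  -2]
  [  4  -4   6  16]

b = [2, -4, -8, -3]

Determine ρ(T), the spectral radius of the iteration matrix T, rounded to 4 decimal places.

0.8322

Split A = D + L + U, D = diag(-13, 8, -12, 16).
T_J = -D⁻¹(L+U): T[0,1] = -(6)/(-13) = +0.4615; T[0,0] = 0.
  T[0,:] = [+0.0000  +0.4615  -0.2308  -0.2308]
  T[1,:] = [+0.5000  +0.0000  -0.6250  -0.1250]
  T[2,:] = [-0.2500  -0.5000  +0.0000  -0.1667]
  T[3,:] = [-0.2500  +0.2500  -0.3750  +0.0000]
|eigenvalues of T|: 0.8322, 0.5543, 0.5543, 0.2750.
spectral radius ρ = 0.8322; 0.8322 < 1 ⇒ converges.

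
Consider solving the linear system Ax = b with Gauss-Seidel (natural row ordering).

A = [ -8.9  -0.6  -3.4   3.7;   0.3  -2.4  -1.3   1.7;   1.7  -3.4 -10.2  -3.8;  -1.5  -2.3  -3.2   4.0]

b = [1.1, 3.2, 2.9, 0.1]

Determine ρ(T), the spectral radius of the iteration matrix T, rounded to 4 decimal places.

0.5583

Diagonal D = diag(-8.9, -2.4, -10.2, 4); L, U strict lower/upper.
GS T = -(D+L)⁻¹U: row 0 first, T[0,3] = -(3.7)/(-8.9) = +0.4157; later rows by forward substitution.
  T[0,:] = [+0.0000, -0.0674, -0.3820, +0.4157]
  T[1,:] = [+0.0000, -0.0084, -0.5894, +0.7603]
  T[2,:] = [+0.0000, -0.0084, +0.1328, -0.5567]
  T[3,:] = [+0.0000, -0.0369, -0.3759, +0.1477]
eigenvalue magnitudes: 0.5583, 0.3152, 0.0290, 0.0000.
ρ = 0.5583; 0.5583 < 1: convergent.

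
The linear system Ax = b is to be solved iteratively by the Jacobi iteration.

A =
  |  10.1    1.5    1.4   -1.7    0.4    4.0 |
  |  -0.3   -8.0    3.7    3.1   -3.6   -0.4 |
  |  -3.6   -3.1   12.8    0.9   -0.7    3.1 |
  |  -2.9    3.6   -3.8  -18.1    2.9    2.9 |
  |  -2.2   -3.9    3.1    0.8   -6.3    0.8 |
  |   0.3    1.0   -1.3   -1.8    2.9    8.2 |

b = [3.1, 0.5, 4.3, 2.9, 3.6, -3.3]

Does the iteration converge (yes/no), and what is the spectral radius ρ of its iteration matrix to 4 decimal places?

A = D + L + U where D = diag(10.1, -8, 12.8, -18.1, -6.3, 8.2).
T_J = -D⁻¹(L+U): T[2,4] = -(-0.7)/(12.8) = +0.0547; T[2,2] = 0.
  T[0,:] = [+0.0000 -0.1485 -0.1386 +0.1683 -0.0396 -0.3960]
  T[1,:] = [-0.0375 +0.0000 +0.4625 +0.3875 -0.4500 -0.0500]
  T[2,:] = [+0.2812 +0.2422 +0.0000 -0.0703 +0.0547 -0.2422]
  T[3,:] = [-0.1602 +0.1989 -0.2099 +0.0000 +0.1602 +0.1602]
  T[4,:] = [-0.3492 -0.6190 +0.4921 +0.1270 +0.0000 +0.1270]
  T[5,:] = [-0.0366 -0.1220 +0.1585 +0.2195 -0.3537 +0.0000]
|eigenvalues of T|: 0.9051, 0.4907, 0.3454, 0.3454, 0.2607, 0.0059.
spectral radius ρ = 0.9051; 0.9051 < 1, so it converges for any x₀.

yes, ρ = 0.9051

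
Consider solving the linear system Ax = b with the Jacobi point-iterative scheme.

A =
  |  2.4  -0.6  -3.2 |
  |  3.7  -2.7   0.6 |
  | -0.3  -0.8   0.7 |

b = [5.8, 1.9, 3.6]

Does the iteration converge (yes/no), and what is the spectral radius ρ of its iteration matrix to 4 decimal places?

no, ρ = 1.5821

A = D + L + U where D = diag(2.4, -2.7, 0.7).
Jacobi: T = -D⁻¹(L+U), T[2,0] = -(-0.3)/(0.7) = +0.4286; T[2,2] = 0.
  T[0,:] = [+0.0000 +0.2500 +1.3333]
  T[1,:] = [+1.3704 +0.0000 +0.2222]
  T[2,:] = [+0.4286 +1.1429 +0.0000]
|eigenvalues of T|: 1.5821, 1.1554, 1.1554.
ρ = 1.5821; 1.5821 > 1 ⇒ diverges.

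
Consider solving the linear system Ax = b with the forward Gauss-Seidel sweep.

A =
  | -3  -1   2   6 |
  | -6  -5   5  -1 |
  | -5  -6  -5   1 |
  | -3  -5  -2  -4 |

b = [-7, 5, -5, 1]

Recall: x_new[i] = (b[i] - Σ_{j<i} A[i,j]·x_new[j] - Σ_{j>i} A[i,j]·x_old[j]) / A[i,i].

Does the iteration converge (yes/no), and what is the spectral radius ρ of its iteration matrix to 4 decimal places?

A = D + L + U where D = diag(-3, -5, -5, -4).
GS T = -(D+L)⁻¹U: row 0 first, T[0,1] = -(-1)/(-3) = -0.3333; later rows by forward substitution.
  T[0,:] = [+0.0000, -0.3333, +0.6667, +2.0000]
  T[1,:] = [+0.0000, +0.4000, +0.2000, -2.6000]
  T[2,:] = [+0.0000, -0.1467, -0.9067, +1.3200]
  T[3,:] = [+0.0000, -0.1767, -0.2967, +1.0900]
|λ(T)| sorted: 1.3290, 0.6912, 0.0544, 0.0000.
spectral radius ρ = 1.3290; 1.3290 > 1, so it fails to converge.

no, ρ = 1.3290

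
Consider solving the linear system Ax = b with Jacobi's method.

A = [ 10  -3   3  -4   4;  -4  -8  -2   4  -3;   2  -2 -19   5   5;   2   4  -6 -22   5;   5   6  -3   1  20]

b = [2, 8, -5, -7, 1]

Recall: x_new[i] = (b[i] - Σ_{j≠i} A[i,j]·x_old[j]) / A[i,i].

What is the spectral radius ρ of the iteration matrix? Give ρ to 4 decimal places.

Diagonal D = diag(10, -8, -19, -22, 20); L, U strict lower/upper.
Jacobi T = -D⁻¹(L+U): T[3,1] = -(4)/(-22) = +0.1818; T[3,3] = 0.
  T[0,:] = [+0.0000, +0.3000, -0.3000, +0.4000, -0.4000]
  T[1,:] = [-0.5000, +0.0000, -0.2500, +0.5000, -0.3750]
  T[2,:] = [+0.1053, -0.1053, +0.0000, +0.2632, +0.2632]
  T[3,:] = [+0.0909, +0.1818, -0.2727, +0.0000, +0.2273]
  T[4,:] = [-0.2500, -0.3000, +0.1500, -0.0500, +0.0000]
|λ(T)| sorted: 0.5970, 0.3394, 0.3394, 0.2055, 0.2055.
spectral radius ρ = 0.5970; 0.5970 < 1, so it converges for any x₀.

0.5970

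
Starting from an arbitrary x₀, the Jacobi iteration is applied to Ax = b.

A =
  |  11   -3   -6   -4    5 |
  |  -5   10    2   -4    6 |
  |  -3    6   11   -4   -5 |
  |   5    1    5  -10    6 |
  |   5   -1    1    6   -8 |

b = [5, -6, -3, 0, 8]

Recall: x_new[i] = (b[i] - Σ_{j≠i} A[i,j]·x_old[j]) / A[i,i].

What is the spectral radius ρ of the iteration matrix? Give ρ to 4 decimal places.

Diagonal D = diag(11, 10, 11, -10, -8); L, U strict lower/upper.
Jacobi: T = -D⁻¹(L+U), T[4,0] = -(5)/(-8) = +0.6250; T[4,4] = 0.
  T[0,:] = [+0.0000  +0.2727  +0.5455  +0.3636  -0.4545]
  T[1,:] = [+0.5000  +0.0000  -0.2000  +0.4000  -0.6000]
  T[2,:] = [+0.2727  -0.5455  +0.0000  +0.3636  +0.4545]
  T[3,:] = [+0.5000  +0.1000  +0.5000  +0.0000  +0.6000]
  T[4,:] = [+0.6250  -0.1250  +0.1250  +0.7500  +0.0000]
|eigenvalues of T|: 1.1339, 0.9137, 0.5241, 0.3849, 0.3849.
ρ = 1.1339; 1.1339 > 1, so it fails to converge.

1.1339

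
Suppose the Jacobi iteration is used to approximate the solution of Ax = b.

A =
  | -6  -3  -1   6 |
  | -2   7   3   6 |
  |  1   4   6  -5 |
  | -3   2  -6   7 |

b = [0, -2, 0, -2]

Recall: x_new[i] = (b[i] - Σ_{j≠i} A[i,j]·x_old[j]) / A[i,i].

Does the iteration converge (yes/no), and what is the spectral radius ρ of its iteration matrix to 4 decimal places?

no, ρ = 1.3405

Split A = D + L + U, D = diag(-6, 7, 6, 7).
Jacobi: T = -D⁻¹(L+U), T[3,0] = -(-3)/(7) = +0.4286; T[3,3] = 0.
  T[0,:] = [+0.0000  -0.5000  -0.1667  +1.0000]
  T[1,:] = [+0.2857  +0.0000  -0.4286  -0.8571]
  T[2,:] = [-0.1667  -0.6667  +0.0000  +0.8333]
  T[3,:] = [+0.4286  -0.2857  +0.8571  +0.0000]
eigenvalue magnitudes: 1.3405, 0.8067, 0.8067, 0.2580.
ρ = 1.3405; 1.3405 > 1, so it fails to converge.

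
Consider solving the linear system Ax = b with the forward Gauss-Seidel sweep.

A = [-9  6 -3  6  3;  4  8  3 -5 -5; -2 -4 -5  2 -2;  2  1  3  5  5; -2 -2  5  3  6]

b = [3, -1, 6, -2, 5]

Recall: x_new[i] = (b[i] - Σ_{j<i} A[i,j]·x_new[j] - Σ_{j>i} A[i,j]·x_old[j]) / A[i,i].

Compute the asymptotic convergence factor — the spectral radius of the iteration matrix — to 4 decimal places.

1.4963

A = D + L + U where D = diag(-9, 8, -5, 5, 6).
GS T = -(D+L)⁻¹U: row 0 first, T[0,2] = -(-3)/(-9) = -0.3333; later rows by forward substitution.
  T[0,:] = [+0.0000 +0.6667 -0.3333 +0.6667 +0.3333]
  T[1,:] = [+0.0000 -0.3333 -0.2083 +0.2917 +0.4583]
  T[2,:] = [+0.0000 +0.0000 +0.3000 -0.1000 -0.9000]
  T[3,:] = [+0.0000 -0.2000 -0.0050 -0.2650 -0.6850]
  T[4,:] = [+0.0000 +0.2111 -0.4281 +0.5353 +1.3564]
|eigenvalues of T|: 1.4963, 0.3317, 0.2591, 0.2591, 0.0000.
spectral radius ρ = 1.4963; 1.4963 > 1: divergent.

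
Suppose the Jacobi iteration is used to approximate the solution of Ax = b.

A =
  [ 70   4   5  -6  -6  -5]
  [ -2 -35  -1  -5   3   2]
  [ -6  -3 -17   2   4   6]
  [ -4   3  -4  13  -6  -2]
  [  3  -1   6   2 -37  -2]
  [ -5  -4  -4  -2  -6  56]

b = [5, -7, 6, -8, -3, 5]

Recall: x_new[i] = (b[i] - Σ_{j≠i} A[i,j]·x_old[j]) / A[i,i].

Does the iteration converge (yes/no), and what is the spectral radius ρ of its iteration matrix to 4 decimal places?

A = D + L + U where D = diag(70, -35, -17, 13, -37, 56).
Jacobi: T = -D⁻¹(L+U), T[1,0] = -(-2)/(-35) = -0.0571; T[1,1] = 0.
  T[0,:] = [+0.0000  -0.0571  -0.0714  +0.0857  +0.0857  +0.0714]
  T[1,:] = [-0.0571  +0.0000  -0.0286  -0.1429  +0.0857  +0.0571]
  T[2,:] = [-0.3529  -0.1765  +0.0000  +0.1176  +0.2353  +0.3529]
  T[3,:] = [+0.3077  -0.2308  +0.3077  +0.0000  +0.4615  +0.1538]
  T[4,:] = [+0.0811  -0.0270  +0.1622  +0.0541  +0.0000  -0.0541]
  T[5,:] = [+0.0893  +0.0714  +0.0714  +0.0357  +0.1071  +0.0000]
|eigenvalues of T|: 0.4724, 0.3811, 0.2652, 0.1734, 0.0470, 0.0470.
ρ = 0.4724; 0.4724 < 1, so it converges for any x₀.

yes, ρ = 0.4724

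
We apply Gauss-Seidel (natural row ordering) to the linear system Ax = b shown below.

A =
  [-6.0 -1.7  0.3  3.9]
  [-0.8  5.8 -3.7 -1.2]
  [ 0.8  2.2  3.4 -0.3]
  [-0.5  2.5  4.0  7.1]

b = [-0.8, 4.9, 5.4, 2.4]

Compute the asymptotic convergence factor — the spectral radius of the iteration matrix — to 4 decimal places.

Write A = D+L+U with D = diag(-6, 5.8, 3.4, 7.1).
GS T = -(D+L)⁻¹U: row 0 first, T[0,1] = -(-1.7)/(-6) = -0.2833; later rows by forward substitution.
  T[0,:] = [+0.0000, -0.2833, +0.0500, +0.6500]
  T[1,:] = [+0.0000, -0.0391, +0.6448, +0.2966]
  T[2,:] = [+0.0000, +0.0920, -0.4290, -0.2566]
  T[3,:] = [+0.0000, -0.0580, +0.0182, +0.0859]
|roots of det(T-λI)|: 0.5067, 0.1030, 0.0215, 0.0000.
ρ = 0.5067; 0.5067 < 1 ⇒ converges.

0.5067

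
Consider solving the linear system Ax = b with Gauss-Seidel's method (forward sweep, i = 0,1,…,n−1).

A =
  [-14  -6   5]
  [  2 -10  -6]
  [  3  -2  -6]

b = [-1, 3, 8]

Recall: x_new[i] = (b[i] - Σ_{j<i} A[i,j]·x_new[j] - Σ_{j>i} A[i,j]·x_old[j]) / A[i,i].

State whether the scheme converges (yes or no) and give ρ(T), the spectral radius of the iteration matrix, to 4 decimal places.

yes, ρ = 0.5175

Split A = D + L + U, D = diag(-14, -10, -6).
T_GS = -(D+L)⁻¹U: row 0 first, T[0,2] = -(5)/(-14) = +0.3571; later rows by forward substitution.
  T[0,:] = [+0.0000, -0.4286, +0.3571]
  T[1,:] = [+0.0000, -0.0857, -0.5286]
  T[2,:] = [+0.0000, -0.1857, +0.3548]
|roots of det(T-λI)|: 0.5175, 0.2484, 0.0000.
ρ = 0.5175; 0.5175 < 1, so it converges for any x₀.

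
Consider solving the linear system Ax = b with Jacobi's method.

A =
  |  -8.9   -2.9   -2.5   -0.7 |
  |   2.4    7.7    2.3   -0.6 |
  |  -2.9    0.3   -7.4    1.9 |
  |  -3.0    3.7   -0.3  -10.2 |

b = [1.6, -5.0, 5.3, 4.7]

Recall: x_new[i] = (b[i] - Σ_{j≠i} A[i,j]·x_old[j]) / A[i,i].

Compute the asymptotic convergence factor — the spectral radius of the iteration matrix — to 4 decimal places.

0.5251

Let D = diag(-8.9, 7.7, -7.4, -10.2); L, U the strict triangles.
Jacobi: T = -D⁻¹(L+U), T[3,1] = -(3.7)/(-10.2) = +0.3627; T[3,3] = 0.
  T[0,:] = [+0.0000 -0.3258 -0.2809 -0.0787]
  T[1,:] = [-0.3117 +0.0000 -0.2987 +0.0779]
  T[2,:] = [-0.3919 +0.0405 +0.0000 +0.2568]
  T[3,:] = [-0.2941 +0.3627 -0.0294 +0.0000]
moduli |λ_i(T)| = 0.5251, 0.3768, 0.2446, 0.0963.
ρ(T) = max|λ| = 0.5251; 0.5251 < 1, so it converges for any x₀.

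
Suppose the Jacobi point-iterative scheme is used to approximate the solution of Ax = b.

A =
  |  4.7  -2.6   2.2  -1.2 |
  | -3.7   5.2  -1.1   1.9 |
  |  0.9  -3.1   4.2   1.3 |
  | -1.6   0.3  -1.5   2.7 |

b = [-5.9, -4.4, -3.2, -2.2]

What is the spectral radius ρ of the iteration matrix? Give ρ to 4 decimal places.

1.1218

A = D + L + U where D = diag(4.7, 5.2, 4.2, 2.7).
Jacobi: T = -D⁻¹(L+U), T[2,3] = -(1.3)/(4.2) = -0.3095; T[2,2] = 0.
  T[0,:] = [+0.0000, +0.5532, -0.4681, +0.2553]
  T[1,:] = [+0.7115, +0.0000, +0.2115, -0.3654]
  T[2,:] = [-0.2143, +0.7381, +0.0000, -0.3095]
  T[3,:] = [+0.5926, -0.1111, +0.5556, +0.0000]
|λ(T)| sorted: 1.1218, 0.5900, 0.5240, 0.5240.
ρ(T) = max|λ| = 1.1218; 1.1218 > 1: divergent.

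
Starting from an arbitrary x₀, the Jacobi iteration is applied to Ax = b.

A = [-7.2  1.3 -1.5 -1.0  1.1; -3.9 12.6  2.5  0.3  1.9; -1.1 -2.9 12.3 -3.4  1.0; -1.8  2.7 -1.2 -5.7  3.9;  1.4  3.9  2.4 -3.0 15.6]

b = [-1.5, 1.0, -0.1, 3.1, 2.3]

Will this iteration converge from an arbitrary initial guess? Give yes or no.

Let D = diag(-7.2, 12.6, 12.3, -5.7, 15.6); L, U the strict triangles.
Jacobi T = -D⁻¹(L+U): T[3,4] = -(3.9)/(-5.7) = +0.6842; T[3,3] = 0.
  T[0,:] = [+0.0000  +0.1806  -0.2083  -0.1389  +0.1528]
  T[1,:] = [+0.3095  +0.0000  -0.1984  -0.0238  -0.1508]
  T[2,:] = [+0.0894  +0.2358  +0.0000  +0.2764  -0.0813]
  T[3,:] = [-0.3158  +0.4737  -0.2105  +0.0000  +0.6842]
  T[4,:] = [-0.0897  -0.2500  -0.1538  +0.1923  +0.0000]
moduli |λ_i(T)| = 0.5995, 0.4133, 0.4133, 0.4083, 0.0822.
ρ(T) = max|λ| = 0.5995; 0.5995 < 1, so it converges for any x₀.

yes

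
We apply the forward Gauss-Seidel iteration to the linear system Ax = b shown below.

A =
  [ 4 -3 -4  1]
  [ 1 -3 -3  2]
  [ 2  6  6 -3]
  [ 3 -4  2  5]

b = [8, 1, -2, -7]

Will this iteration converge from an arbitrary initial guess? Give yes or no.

no

A = D + L + U where D = diag(4, -3, 6, 5).
T_GS = -(D+L)⁻¹U: row 0 first, T[0,3] = -(1)/(4) = -0.2500; later rows by forward substitution.
  T[0,:] = [+0.0000  +0.7500  +1.0000  -0.2500]
  T[1,:] = [+0.0000  +0.2500  -0.6667  +0.5833]
  T[2,:] = [+0.0000  -0.5000  +0.3333  -0.0000]
  T[3,:] = [+0.0000  -0.0500  -1.2667  +0.6167]
eigenvalue magnitudes: 1.2351, 0.4268, 0.4268, 0.0000.
ρ(T) = max|λ| = 1.2351; 1.2351 > 1, so it fails to converge.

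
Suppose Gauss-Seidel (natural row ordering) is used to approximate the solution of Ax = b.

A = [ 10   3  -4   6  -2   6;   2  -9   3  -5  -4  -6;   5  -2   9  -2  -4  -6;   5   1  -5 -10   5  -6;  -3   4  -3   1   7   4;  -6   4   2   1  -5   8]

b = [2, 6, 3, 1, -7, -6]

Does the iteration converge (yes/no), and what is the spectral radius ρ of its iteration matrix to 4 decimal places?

Split A = D + L + U, D = diag(10, -9, 9, -10, 7, 8).
GS T = -(D+L)⁻¹U: row 0 first, T[0,2] = -(-4)/(10) = +0.4000; later rows by forward substitution.
  T[0,:] = [+0.0000  -0.3000  +0.4000  -0.6000  +0.2000  -0.6000]
  T[1,:] = [+0.0000  -0.0667  +0.4222  -0.6889  -0.4000  -0.8000]
  T[2,:] = [+0.0000  +0.1519  -0.1284  +0.4025  +0.2444  +0.8222]
  T[3,:] = [+0.0000  -0.2326  +0.3064  -0.5701  +0.4378  -1.3911]
  T[4,:] = [+0.0000  +0.0078  -0.1686  +0.3904  +0.3565  +0.1797]
  T[5,:] = [+0.0000  -0.1957  -0.0227  +0.1091  +0.4570  +0.0306]
|eigenvalues of T|: 1.2309, 0.5514, 0.5514, 0.1493, 0.0852, 0.0000.
ρ(T) = max|λ| = 1.2309; 1.2309 > 1 ⇒ diverges.

no, ρ = 1.2309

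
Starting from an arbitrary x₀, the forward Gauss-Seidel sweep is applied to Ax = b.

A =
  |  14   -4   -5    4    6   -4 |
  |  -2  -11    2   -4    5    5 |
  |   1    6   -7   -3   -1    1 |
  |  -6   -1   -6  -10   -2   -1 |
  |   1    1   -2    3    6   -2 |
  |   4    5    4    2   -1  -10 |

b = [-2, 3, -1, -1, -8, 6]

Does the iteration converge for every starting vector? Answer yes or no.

Split A = D + L + U, D = diag(14, -11, -7, -10, 6, -10).
T_GS = -(D+L)⁻¹U: row 0 first, T[0,5] = -(-4)/(14) = +0.2857; later rows by forward substitution.
  T[0,:] = [+0.0000, +0.2857, +0.3571, -0.2857, -0.4286, +0.2857]
  T[1,:] = [+0.0000, -0.0519, +0.1169, -0.3117, +0.5325, +0.4026]
  T[2,:] = [+0.0000, -0.0037, +0.1512, -0.7365, +0.2523, +0.5288]
  T[3,:] = [+0.0000, -0.1640, -0.3167, +0.6445, -0.1475, -0.6289]
  T[4,:] = [+0.0000, +0.0418, +0.1297, -0.4682, +0.1405, +0.7093]
  T[5,:] = [+0.0000, +0.0498, +0.1855, -0.3890, +0.1522, +0.3304]
|λ(T)| sorted: 1.5213, 0.2215, 0.2215, 0.0892, 0.0892, 0.0000.
ρ = 1.5213; 1.5213 > 1, so it fails to converge.

no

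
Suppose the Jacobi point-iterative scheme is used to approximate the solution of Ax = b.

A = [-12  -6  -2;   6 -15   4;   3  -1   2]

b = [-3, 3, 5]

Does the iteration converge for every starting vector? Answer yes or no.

Split A = D + L + U, D = diag(-12, -15, 2).
Jacobi: T = -D⁻¹(L+U), T[0,1] = -(-6)/(-12) = -0.5000; T[0,0] = 0.
  T[0,:] = [+0.0000  -0.5000  -0.1667]
  T[1,:] = [+0.4000  +0.0000  +0.2667]
  T[2,:] = [-1.5000  +0.5000  +0.0000]
eigenvalue magnitudes: 0.6602, 0.5025, 0.5025.
ρ = 0.6602; 0.6602 < 1: convergent.

yes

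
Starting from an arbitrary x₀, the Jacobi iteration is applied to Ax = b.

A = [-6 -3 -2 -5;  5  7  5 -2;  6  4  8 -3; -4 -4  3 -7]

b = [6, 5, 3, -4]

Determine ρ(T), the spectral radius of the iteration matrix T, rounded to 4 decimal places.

1.2251

A = D + L + U where D = diag(-6, 7, 8, -7).
T_J = -D⁻¹(L+U): T[2,1] = -(4)/(8) = -0.5000; T[2,2] = 0.
  T[0,:] = [+0.0000 -0.5000 -0.3333 -0.8333]
  T[1,:] = [-0.7143 +0.0000 -0.7143 +0.2857]
  T[2,:] = [-0.7500 -0.5000 +0.0000 +0.3750]
  T[3,:] = [-0.5714 -0.5714 +0.4286 +0.0000]
|roots of det(T-λI)|: 1.2251, 1.0368, 0.4697, 0.2815.
ρ = 1.2251; 1.2251 > 1 ⇒ diverges.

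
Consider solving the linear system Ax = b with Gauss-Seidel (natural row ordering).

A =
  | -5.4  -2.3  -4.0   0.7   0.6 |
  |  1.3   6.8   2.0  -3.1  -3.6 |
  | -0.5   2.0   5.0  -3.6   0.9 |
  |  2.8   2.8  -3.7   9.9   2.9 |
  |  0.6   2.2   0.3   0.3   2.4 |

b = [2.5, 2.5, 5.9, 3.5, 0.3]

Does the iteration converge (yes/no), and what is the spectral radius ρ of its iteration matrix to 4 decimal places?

A = D + L + U where D = diag(-5.4, 6.8, 5, 9.9, 2.4).
T_GS = -(D+L)⁻¹U: row 0 first, T[0,1] = -(-2.3)/(-5.4) = -0.4259; later rows by forward substitution.
  T[0,:] = [+0.0000, -0.4259, -0.7407, +0.1296, +0.1111]
  T[1,:] = [+0.0000, +0.0814, -0.1525, +0.4311, +0.5082]
  T[2,:] = [+0.0000, -0.0752, -0.0131, +0.5605, -0.3722]
  T[3,:] = [+0.0000, +0.0693, +0.2477, +0.0509, -0.6072]
  T[4,:] = [+0.0000, +0.0326, +0.2956, -0.5040, -0.3712]
|eigenvalues of T|: 0.8511, 0.4749, 0.1278, 0.1278, 0.0000.
ρ(T) = max|λ| = 0.8511; 0.8511 < 1: convergent.

yes, ρ = 0.8511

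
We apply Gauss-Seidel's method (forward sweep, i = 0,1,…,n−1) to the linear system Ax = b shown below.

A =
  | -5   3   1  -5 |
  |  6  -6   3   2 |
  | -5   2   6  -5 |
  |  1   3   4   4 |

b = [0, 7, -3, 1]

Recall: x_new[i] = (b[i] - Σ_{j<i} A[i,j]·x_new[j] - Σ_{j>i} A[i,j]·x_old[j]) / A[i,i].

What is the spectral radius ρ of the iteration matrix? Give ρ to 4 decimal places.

A = D + L + U where D = diag(-5, -6, 6, 4).
T_GS = -(D+L)⁻¹U: row 0 first, T[0,1] = -(3)/(-5) = +0.6000; later rows by forward substitution.
  T[0,:] = [+0.0000 +0.6000 +0.2000 -1.0000]
  T[1,:] = [+0.0000 +0.6000 +0.7000 -0.6667]
  T[2,:] = [+0.0000 +0.3000 -0.0667 +0.2222]
  T[3,:] = [+0.0000 -0.9000 -0.5083 +0.5278]
|roots of det(T-λI)|: 1.3619, 0.4121, 0.1113, 0.0000.
spectral radius ρ = 1.3619; 1.3619 > 1, so it fails to converge.

1.3619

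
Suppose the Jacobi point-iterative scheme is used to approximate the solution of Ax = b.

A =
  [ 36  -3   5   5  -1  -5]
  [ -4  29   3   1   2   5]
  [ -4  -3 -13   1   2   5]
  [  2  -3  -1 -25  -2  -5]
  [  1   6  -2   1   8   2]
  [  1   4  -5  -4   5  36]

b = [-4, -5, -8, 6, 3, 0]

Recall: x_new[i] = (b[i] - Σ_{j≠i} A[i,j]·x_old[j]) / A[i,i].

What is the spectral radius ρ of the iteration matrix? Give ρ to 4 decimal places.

Diagonal D = diag(36, 29, -13, -25, 8, 36); L, U strict lower/upper.
Jacobi T = -D⁻¹(L+U): T[3,0] = -(2)/(-25) = +0.0800; T[3,3] = 0.
  T[0,:] = [+0.0000 +0.0833 -0.1389 -0.1389 +0.0278 +0.1389]
  T[1,:] = [+0.1379 +0.0000 -0.1034 -0.0345 -0.0690 -0.1724]
  T[2,:] = [-0.3077 -0.2308 +0.0000 +0.0769 +0.1538 +0.3846]
  T[3,:] = [+0.0800 -0.1200 -0.0400 +0.0000 -0.0800 -0.2000]
  T[4,:] = [-0.1250 -0.7500 +0.2500 -0.1250 +0.0000 -0.2500]
  T[5,:] = [-0.0278 -0.1111 +0.1389 +0.1111 -0.1389 +0.0000]
|roots of det(T-λI)|: 0.5023, 0.4155, 0.1765, 0.1624, 0.1624, 0.0327.
ρ(T) = max|λ| = 0.5023; 0.5023 < 1: convergent.

0.5023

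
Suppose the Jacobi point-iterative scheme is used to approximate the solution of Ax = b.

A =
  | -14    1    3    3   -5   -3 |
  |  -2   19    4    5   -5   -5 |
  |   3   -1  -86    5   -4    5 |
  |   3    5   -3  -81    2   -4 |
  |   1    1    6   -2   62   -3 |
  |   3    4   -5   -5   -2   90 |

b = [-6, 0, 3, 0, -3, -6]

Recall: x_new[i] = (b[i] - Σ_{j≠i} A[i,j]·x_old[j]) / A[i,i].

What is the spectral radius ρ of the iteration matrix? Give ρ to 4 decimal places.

0.1565

Diagonal D = diag(-14, 19, -86, -81, 62, 90); L, U strict lower/upper.
T_J = -D⁻¹(L+U): T[1,4] = -(-5)/(19) = +0.2632; T[1,1] = 0.
  T[0,:] = [+0.0000 +0.0714 +0.2143 +0.2143 -0.3571 -0.2143]
  T[1,:] = [+0.1053 +0.0000 -0.2105 -0.2632 +0.2632 +0.2632]
  T[2,:] = [+0.0349 -0.0116 +0.0000 +0.0581 -0.0465 +0.0581]
  T[3,:] = [+0.0370 +0.0617 -0.0370 +0.0000 +0.0247 -0.0494]
  T[4,:] = [-0.0161 -0.0161 -0.0968 +0.0323 +0.0000 +0.0484]
  T[5,:] = [-0.0333 -0.0444 +0.0556 +0.0556 +0.0222 +0.0000]
|λ(T)| sorted: 0.1565, 0.1209, 0.1209, 0.1035, 0.1035, 0.0150.
ρ = 0.1565; 0.1565 < 1 ⇒ converges.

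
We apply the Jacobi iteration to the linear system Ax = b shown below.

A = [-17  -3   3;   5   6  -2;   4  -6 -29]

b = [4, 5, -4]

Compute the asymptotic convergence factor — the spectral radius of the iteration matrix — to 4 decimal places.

0.3981

Split A = D + L + U, D = diag(-17, 6, -29).
Jacobi: T = -D⁻¹(L+U), T[2,0] = -(4)/(-29) = +0.1379; T[2,2] = 0.
  T[0,:] = [+0.0000  -0.1765  +0.1765]
  T[1,:] = [-0.8333  +0.0000  +0.3333]
  T[2,:] = [+0.1379  -0.2069  +0.0000]
|roots of det(T-λI)|: 0.3981, 0.2367, 0.2367.
ρ(T) = max|λ| = 0.3981; 0.3981 < 1 ⇒ converges.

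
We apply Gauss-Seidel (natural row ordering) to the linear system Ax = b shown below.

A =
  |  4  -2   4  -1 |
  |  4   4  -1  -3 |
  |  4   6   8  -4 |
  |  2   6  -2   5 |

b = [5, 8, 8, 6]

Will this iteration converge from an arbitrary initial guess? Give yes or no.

Diagonal D = diag(4, 4, 8, 5); L, U strict lower/upper.
GS T = -(D+L)⁻¹U: row 0 first, T[0,3] = -(-1)/(4) = +0.2500; later rows by forward substitution.
  T[0,:] = [+0.0000, +0.5000, -1.0000, +0.2500]
  T[1,:] = [+0.0000, -0.5000, +1.2500, +0.5000]
  T[2,:] = [+0.0000, +0.1250, -0.4375, +0.0000]
  T[3,:] = [+0.0000, +0.4500, -1.2750, -0.7000]
moduli |λ_i(T)| = 1.2619, 0.3121, 0.0635, 0.0000.
spectral radius ρ = 1.2619; 1.2619 > 1 ⇒ diverges.

no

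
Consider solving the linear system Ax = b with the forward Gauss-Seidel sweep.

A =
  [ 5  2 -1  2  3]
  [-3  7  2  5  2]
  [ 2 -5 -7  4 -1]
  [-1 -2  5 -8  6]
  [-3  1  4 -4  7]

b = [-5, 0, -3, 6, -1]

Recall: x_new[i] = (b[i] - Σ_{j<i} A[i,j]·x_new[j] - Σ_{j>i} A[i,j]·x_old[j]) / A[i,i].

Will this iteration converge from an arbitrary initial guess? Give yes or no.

no

Let D = diag(5, 7, -7, -8, 7); L, U the strict triangles.
T_GS = -(D+L)⁻¹U: row 0 first, T[0,3] = -(2)/(5) = -0.4000; later rows by forward substitution.
  T[0,:] = [+0.0000  -0.4000  +0.2000  -0.4000  -0.6000]
  T[1,:] = [+0.0000  -0.1714  -0.2000  -0.8857  -0.5429]
  T[2,:] = [+0.0000  +0.0082  +0.2000  +1.0898  +0.0735]
  T[3,:] = [+0.0000  +0.0980  +0.1500  +0.9526  +1.0066]
  T[4,:] = [+0.0000  -0.0956  +0.0857  -0.1233  +0.3536]
eigenvalue magnitudes: 1.1242, 0.3741, 0.3741, 0.1334, 0.0000.
ρ = 1.1242; 1.1242 > 1: divergent.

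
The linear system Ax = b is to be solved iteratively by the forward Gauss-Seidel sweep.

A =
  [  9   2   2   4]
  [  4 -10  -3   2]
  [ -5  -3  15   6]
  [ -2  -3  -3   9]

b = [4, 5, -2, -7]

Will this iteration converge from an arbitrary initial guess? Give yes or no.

Diagonal D = diag(9, -10, 15, 9); L, U strict lower/upper.
T_GS = -(D+L)⁻¹U: row 0 first, T[0,1] = -(2)/(9) = -0.2222; later rows by forward substitution.
  T[0,:] = [+0.0000  -0.2222  -0.2222  -0.4444]
  T[1,:] = [+0.0000  -0.0889  -0.3889  +0.0222]
  T[2,:] = [+0.0000  -0.0919  -0.1519  -0.5437]
  T[3,:] = [+0.0000  -0.1096  -0.2296  -0.2726]
eigenvalue magnitudes: 0.6491, 0.0955, 0.0955, 0.0000.
spectral radius ρ = 0.6491; 0.6491 < 1 ⇒ converges.

yes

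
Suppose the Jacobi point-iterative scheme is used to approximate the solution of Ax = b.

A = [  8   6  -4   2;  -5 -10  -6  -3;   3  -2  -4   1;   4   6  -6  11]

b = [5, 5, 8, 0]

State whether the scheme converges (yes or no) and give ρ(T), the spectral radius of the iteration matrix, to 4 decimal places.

Write A = D+L+U with D = diag(8, -10, -4, 11).
Jacobi T = -D⁻¹(L+U): T[1,2] = -(-6)/(-10) = -0.6000; T[1,1] = 0.
  T[0,:] = [+0.0000, -0.7500, +0.5000, -0.2500]
  T[1,:] = [-0.5000, +0.0000, -0.6000, -0.3000]
  T[2,:] = [+0.7500, -0.5000, +0.0000, +0.2500]
  T[3,:] = [-0.3636, -0.5455, +0.5455, +0.0000]
moduli |λ_i(T)| = 1.2609, 0.9467, 0.5733, 0.2591.
spectral radius ρ = 1.2609; 1.2609 > 1 ⇒ diverges.

no, ρ = 1.2609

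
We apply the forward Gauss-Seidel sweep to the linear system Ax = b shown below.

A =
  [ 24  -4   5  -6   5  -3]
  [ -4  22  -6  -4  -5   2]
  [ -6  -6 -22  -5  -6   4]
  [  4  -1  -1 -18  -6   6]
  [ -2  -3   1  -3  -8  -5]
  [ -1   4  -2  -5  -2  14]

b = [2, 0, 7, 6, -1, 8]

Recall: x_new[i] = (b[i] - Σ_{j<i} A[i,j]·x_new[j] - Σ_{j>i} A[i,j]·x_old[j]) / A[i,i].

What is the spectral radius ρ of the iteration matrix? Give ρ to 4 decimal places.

Split A = D + L + U, D = diag(24, 22, -22, -18, -8, 14).
Gauss-Seidel: T = -(D+L)⁻¹U, row 0 first, T[0,4] = -(5)/(24) = -0.2083; later rows by forward substitution.
  T[0,:] = [+0.0000  +0.1667  -0.2083  +0.2500  -0.2083  +0.1250]
  T[1,:] = [+0.0000  +0.0303  +0.2348  +0.2273  +0.1894  -0.0682]
  T[2,:] = [+0.0000  -0.0537  -0.0072  -0.3574  -0.2676  +0.1663]
  T[3,:] = [+0.0000  +0.0383  -0.0589  +0.0628  -0.3753  +0.3557]
  T[4,:] = [+0.0000  -0.0741  -0.0148  -0.2160  +0.0883  -0.7433]
  T[5,:] = [+0.0000  -0.0013  -0.1062  -0.1066  -0.2286  +0.0730]
|eigenvalues of T|: 0.5250, 0.4388, 0.1805, 0.1805, 0.0205, 0.0000.
ρ = 0.5250; 0.5250 < 1 ⇒ converges.

0.5250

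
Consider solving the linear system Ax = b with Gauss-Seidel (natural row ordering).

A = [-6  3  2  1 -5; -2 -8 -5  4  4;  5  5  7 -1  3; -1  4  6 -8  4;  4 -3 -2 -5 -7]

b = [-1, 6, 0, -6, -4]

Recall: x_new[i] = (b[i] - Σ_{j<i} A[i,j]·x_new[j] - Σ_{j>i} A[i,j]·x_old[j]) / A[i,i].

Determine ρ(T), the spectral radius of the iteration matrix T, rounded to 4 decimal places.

1.3716

Let D = diag(-6, -8, 7, -8, -7); L, U the strict triangles.
GS T = -(D+L)⁻¹U: row 0 first, T[0,3] = -(1)/(-6) = +0.1667; later rows by forward substitution.
  T[0,:] = [+0.0000, +0.5000, +0.3333, +0.1667, -0.8333]
  T[1,:] = [+0.0000, -0.1250, -0.7083, +0.4583, +0.7083]
  T[2,:] = [+0.0000, -0.2679, +0.2679, -0.3036, -0.3393]
  T[3,:] = [+0.0000, -0.3259, -0.1949, -0.0193, +0.7039]
  T[4,:] = [+0.0000, +0.6486, +0.5568, -0.0006, -1.1856]
|roots of det(T-λI)|: 1.3716, 0.5205, 0.2757, 0.0648, 0.0000.
ρ = 1.3716; 1.3716 > 1, so it fails to converge.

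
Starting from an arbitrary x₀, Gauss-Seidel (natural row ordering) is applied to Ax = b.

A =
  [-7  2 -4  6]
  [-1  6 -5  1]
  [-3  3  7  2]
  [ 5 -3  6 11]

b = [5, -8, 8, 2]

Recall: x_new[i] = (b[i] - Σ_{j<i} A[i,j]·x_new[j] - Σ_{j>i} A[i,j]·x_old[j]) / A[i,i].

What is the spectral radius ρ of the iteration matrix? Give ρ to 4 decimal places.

0.8562

Let D = diag(-7, 6, 7, 11); L, U the strict triangles.
T_GS = -(D+L)⁻¹U: row 0 first, T[0,2] = -(-4)/(-7) = -0.5714; later rows by forward substitution.
  T[0,:] = [+0.0000 +0.2857 -0.5714 +0.8571]
  T[1,:] = [+0.0000 +0.0476 +0.7381 -0.0238]
  T[2,:] = [+0.0000 +0.1020 -0.5612 +0.0918]
  T[3,:] = [+0.0000 -0.1725 +0.7672 -0.4462]
moduli |λ_i(T)| = 0.8562, 0.2487, 0.1452, 0.0000.
ρ(T) = max|λ| = 0.8562; 0.8562 < 1: convergent.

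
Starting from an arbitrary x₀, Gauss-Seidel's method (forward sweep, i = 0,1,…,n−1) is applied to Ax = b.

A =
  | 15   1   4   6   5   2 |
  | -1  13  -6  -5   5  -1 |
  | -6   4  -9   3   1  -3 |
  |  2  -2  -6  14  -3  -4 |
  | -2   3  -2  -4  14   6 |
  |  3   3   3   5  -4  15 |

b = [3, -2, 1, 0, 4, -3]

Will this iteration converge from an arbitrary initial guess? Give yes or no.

A = D + L + U where D = diag(15, 13, -9, 14, 14, 15).
T_GS = -(D+L)⁻¹U: row 0 first, T[0,5] = -(2)/(15) = -0.1333; later rows by forward substitution.
  T[0,:] = [+0.0000  -0.0667  -0.2667  -0.4000  -0.3333  -0.1333]
  T[1,:] = [+0.0000  -0.0051  +0.4410  +0.3538  -0.4103  +0.0667]
  T[2,:] = [+0.0000  +0.0422  +0.3738  +0.7573  +0.1510  -0.2148]
  T[3,:] = [+0.0000  +0.0269  +0.2613  +0.4322  +0.2680  +0.2222]
  T[4,:] = [+0.0000  +0.0053  -0.0045  +0.0987  +0.1384  -0.4291]
  T[5,:] = [+0.0000  -0.0016  -0.1979  -0.2600  +0.0661  -0.1322]
eigenvalue magnitudes: 0.9207, 0.2104, 0.2104, 0.1056, 0.0438, 0.0000.
ρ(T) = max|λ| = 0.9207; 0.9207 < 1, so it converges for any x₀.

yes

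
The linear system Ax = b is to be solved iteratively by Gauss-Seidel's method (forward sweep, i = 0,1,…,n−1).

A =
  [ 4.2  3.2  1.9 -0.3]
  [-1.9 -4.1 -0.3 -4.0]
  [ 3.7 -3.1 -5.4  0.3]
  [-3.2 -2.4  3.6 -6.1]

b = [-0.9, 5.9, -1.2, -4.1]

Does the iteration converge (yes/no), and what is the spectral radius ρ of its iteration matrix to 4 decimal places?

A = D + L + U where D = diag(4.2, -4.1, -5.4, -6.1).
GS T = -(D+L)⁻¹U: row 0 first, T[0,1] = -(3.2)/(4.2) = -0.7619; later rows by forward substitution.
  T[0,:] = [+0.0000  -0.7619  -0.4524  +0.0714]
  T[1,:] = [+0.0000  +0.3531  +0.1365  -1.0087]
  T[2,:] = [+0.0000  -0.7247  -0.3883  +0.6836]
  T[3,:] = [+0.0000  -0.1669  -0.0455  +0.7628]
moduli |λ_i(T)| = 0.9408, 0.2210, 0.0078, 0.0000.
ρ(T) = max|λ| = 0.9408; 0.9408 < 1, so it converges for any x₀.

yes, ρ = 0.9408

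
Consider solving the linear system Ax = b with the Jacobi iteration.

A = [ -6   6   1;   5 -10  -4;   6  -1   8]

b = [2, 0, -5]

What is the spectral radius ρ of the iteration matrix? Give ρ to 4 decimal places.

Diagonal D = diag(-6, -10, 8); L, U strict lower/upper.
Jacobi: T = -D⁻¹(L+U), T[0,2] = -(1)/(-6) = +0.1667; T[0,0] = 0.
  T[0,:] = [+0.0000, +1.0000, +0.1667]
  T[1,:] = [+0.5000, +0.0000, -0.4000]
  T[2,:] = [-0.7500, +0.1250, +0.0000]
eigenvalue magnitudes: 0.8348, 0.6098, 0.6098.
ρ(T) = max|λ| = 0.8348; 0.8348 < 1, so it converges for any x₀.

0.8348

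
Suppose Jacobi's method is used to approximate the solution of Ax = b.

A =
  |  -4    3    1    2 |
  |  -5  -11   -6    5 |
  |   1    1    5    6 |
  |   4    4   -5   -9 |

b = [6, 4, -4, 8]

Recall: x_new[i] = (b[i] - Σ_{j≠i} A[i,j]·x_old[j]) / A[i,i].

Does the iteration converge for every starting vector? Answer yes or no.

no

Let D = diag(-4, -11, 5, -9); L, U the strict triangles.
Jacobi: T = -D⁻¹(L+U), T[3,0] = -(4)/(-9) = +0.4444; T[3,3] = 0.
  T[0,:] = [+0.0000, +0.7500, +0.2500, +0.5000]
  T[1,:] = [-0.4545, +0.0000, -0.5455, +0.4545]
  T[2,:] = [-0.2000, -0.2000, +0.0000, -1.2000]
  T[3,:] = [+0.4444, +0.4444, -0.5556, +0.0000]
eigenvalue magnitudes: 1.2238, 0.9654, 0.6626, 0.6626.
spectral radius ρ = 1.2238; 1.2238 > 1, so it fails to converge.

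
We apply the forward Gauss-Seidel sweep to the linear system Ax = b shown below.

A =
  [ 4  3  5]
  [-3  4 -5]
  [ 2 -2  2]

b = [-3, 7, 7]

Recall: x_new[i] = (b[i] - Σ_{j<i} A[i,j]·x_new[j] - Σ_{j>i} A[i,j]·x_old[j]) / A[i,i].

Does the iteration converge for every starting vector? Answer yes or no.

no

Diagonal D = diag(4, 4, 2); L, U strict lower/upper.
GS T = -(D+L)⁻¹U: row 0 first, T[0,1] = -(3)/(4) = -0.7500; later rows by forward substitution.
  T[0,:] = [+0.0000, -0.7500, -1.2500]
  T[1,:] = [+0.0000, -0.5625, +0.3125]
  T[2,:] = [+0.0000, +0.1875, +1.5625]
eigenvalue magnitudes: 1.5897, 0.5897, 0.0000.
ρ(T) = max|λ| = 1.5897; 1.5897 > 1: divergent.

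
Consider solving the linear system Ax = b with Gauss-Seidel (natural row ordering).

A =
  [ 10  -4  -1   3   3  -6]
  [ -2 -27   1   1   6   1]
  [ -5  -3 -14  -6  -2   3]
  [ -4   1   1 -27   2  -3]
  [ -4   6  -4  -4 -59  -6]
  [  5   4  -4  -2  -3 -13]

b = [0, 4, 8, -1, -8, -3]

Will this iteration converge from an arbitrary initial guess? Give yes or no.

Let D = diag(10, -27, -14, -27, -59, -13); L, U the strict triangles.
T_GS = -(D+L)⁻¹U: row 0 first, T[0,3] = -(3)/(10) = -0.3000; later rows by forward substitution.
  T[0,:] = [+0.0000, +0.4000, +0.1000, -0.3000, -0.3000, +0.6000]
  T[1,:] = [+0.0000, -0.0296, +0.0296, +0.0593, +0.2444, -0.0074]
  T[2,:] = [+0.0000, -0.1365, -0.0421, -0.3341, -0.0881, +0.0016]
  T[3,:] = [+0.0000, -0.0654, -0.0153, +0.0343, +0.1243, -0.2002]
  T[4,:] = [+0.0000, -0.0164, +0.0001, +0.0467, +0.0427, -0.1297]
  T[5,:] = [+0.0000, +0.2006, +0.0628, -0.0104, -0.0421, +0.2887]
|λ(T)| sorted: 0.3002, 0.1162, 0.1162, 0.1134, 0.0400, 0.0000.
spectral radius ρ = 0.3002; 0.3002 < 1 ⇒ converges.

yes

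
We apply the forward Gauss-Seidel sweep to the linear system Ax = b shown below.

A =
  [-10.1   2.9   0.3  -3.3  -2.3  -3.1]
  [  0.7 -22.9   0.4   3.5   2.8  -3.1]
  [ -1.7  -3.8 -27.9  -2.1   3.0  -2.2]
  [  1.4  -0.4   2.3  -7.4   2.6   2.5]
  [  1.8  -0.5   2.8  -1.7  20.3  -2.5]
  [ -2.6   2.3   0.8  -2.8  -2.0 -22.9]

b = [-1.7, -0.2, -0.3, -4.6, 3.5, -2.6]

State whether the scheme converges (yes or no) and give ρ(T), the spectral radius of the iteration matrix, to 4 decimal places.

Split A = D + L + U, D = diag(-10.1, -22.9, -27.9, -7.4, 20.3, -22.9).
Gauss-Seidel: T = -(D+L)⁻¹U, row 0 first, T[0,5] = -(-3.1)/(-10.1) = -0.3069; later rows by forward substitution.
  T[0,:] = [+0.0000  +0.2871  +0.0297  -0.3267  -0.2277  -0.3069]
  T[1,:] = [+0.0000  +0.0088  +0.0184  +0.1429  +0.1153  -0.1448]
  T[2,:] = [+0.0000  -0.0187  -0.0043  -0.0748  +0.1057  -0.0404]
  T[3,:] = [+0.0000  +0.0480  +0.0033  -0.0928  +0.3349  +0.2750]
  T[4,:] = [+0.0000  -0.0186  -0.0013  +0.0350  +0.0365  +0.1754]
  T[5,:] = [+0.0000  -0.0366  -0.0020  +0.0571  -0.0030  -0.0301]
|roots of det(T-λI)|: 0.2285, 0.1236, 0.1236, 0.0907, 0.0059, 0.0000.
ρ(T) = max|λ| = 0.2285; 0.2285 < 1, so it converges for any x₀.

yes, ρ = 0.2285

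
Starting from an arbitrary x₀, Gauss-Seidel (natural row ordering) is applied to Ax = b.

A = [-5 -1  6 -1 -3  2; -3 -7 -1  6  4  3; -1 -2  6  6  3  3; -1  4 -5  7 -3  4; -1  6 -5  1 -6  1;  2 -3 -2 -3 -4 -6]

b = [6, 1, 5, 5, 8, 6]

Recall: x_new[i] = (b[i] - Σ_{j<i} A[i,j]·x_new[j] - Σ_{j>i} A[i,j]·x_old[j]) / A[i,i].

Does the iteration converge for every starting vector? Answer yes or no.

no

A = D + L + U where D = diag(-5, -7, 6, 7, -6, -6).
Gauss-Seidel: T = -(D+L)⁻¹U, row 0 first, T[0,3] = -(-1)/(-5) = -0.2000; later rows by forward substitution.
  T[0,:] = [+0.0000, -0.2000, +1.2000, -0.2000, -0.6000, +0.4000]
  T[1,:] = [+0.0000, +0.0857, -0.6571, +0.9429, +0.8286, +0.2571]
  T[2,:] = [+0.0000, -0.0048, -0.0190, -0.7190, -0.3238, -0.3476]
  T[3,:] = [+0.0000, -0.0810, +0.5333, -1.0810, -0.3619, -0.9095]
  T[4,:] = [+0.0000, +0.1095, -0.7524, +1.3952, +1.1381, +0.4952]
  T[5,:] = [+0.0000, -0.1405, +0.9698, -0.6881, -1.0841, +0.2452]
eigenvalue magnitudes: 1.1340, 0.8007, 0.8007, 0.0818, 0.0114, 0.0000.
spectral radius ρ = 1.1340; 1.1340 > 1, so it fails to converge.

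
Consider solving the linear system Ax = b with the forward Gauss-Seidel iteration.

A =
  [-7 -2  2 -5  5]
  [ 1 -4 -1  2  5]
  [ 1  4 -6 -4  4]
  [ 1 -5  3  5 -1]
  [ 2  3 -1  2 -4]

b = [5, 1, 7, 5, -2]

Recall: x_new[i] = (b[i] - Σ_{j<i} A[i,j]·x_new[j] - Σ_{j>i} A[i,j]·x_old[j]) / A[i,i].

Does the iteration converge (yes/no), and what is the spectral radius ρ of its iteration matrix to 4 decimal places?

no, ρ = 1.2717

Write A = D+L+U with D = diag(-7, -4, -6, 5, -4).
T_GS = -(D+L)⁻¹U: row 0 first, T[0,1] = -(-2)/(-7) = -0.2857; later rows by forward substitution.
  T[0,:] = [+0.0000 -0.2857 +0.2857 -0.7143 +0.7143]
  T[1,:] = [+0.0000 -0.0714 -0.1786 +0.3214 +1.4286]
  T[2,:] = [+0.0000 -0.0952 -0.0714 -0.5714 +1.7381]
  T[3,:] = [+0.0000 +0.0429 -0.1929 +0.8071 +0.4429]
  T[4,:] = [+0.0000 -0.1512 -0.0696 +0.4304 +1.2155]
|eigenvalues of T|: 1.2717, 0.7142, 0.0724, 0.0724, 0.0000.
spectral radius ρ = 1.2717; 1.2717 > 1: divergent.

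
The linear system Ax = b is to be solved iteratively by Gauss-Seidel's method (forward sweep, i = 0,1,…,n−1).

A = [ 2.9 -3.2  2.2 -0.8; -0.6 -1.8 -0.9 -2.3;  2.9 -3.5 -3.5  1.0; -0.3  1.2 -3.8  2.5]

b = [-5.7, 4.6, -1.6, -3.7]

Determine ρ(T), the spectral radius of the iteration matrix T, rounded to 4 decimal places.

1.5699

Let D = diag(2.9, -1.8, -3.5, 2.5); L, U the strict triangles.
GS T = -(D+L)⁻¹U: row 0 first, T[0,2] = -(2.2)/(2.9) = -0.7586; later rows by forward substitution.
  T[0,:] = [+0.0000, +1.1034, -0.7586, +0.2759]
  T[1,:] = [+0.0000, -0.3678, -0.2471, -1.3697]
  T[2,:] = [+0.0000, +1.2821, -0.3814, +1.8840]
  T[3,:] = [+0.0000, +2.2578, -0.5522, +3.5543]
|eigenvalues of T|: 1.5699, 1.2448, 0.0097, 0.0000.
spectral radius ρ = 1.5699; 1.5699 > 1 ⇒ diverges.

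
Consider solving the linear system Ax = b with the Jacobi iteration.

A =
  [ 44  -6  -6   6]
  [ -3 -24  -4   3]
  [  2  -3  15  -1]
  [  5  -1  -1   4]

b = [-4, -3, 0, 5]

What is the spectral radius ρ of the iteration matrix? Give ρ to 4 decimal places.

0.4595

Diagonal D = diag(44, -24, 15, 4); L, U strict lower/upper.
T_J = -D⁻¹(L+U): T[3,1] = -(-1)/(4) = +0.2500; T[3,3] = 0.
  T[0,:] = [+0.0000, +0.1364, +0.1364, -0.1364]
  T[1,:] = [-0.1250, +0.0000, -0.1667, +0.1250]
  T[2,:] = [-0.1333, +0.2000, +0.0000, +0.0667]
  T[3,:] = [-1.2500, +0.2500, +0.2500, +0.0000]
moduli |λ_i(T)| = 0.4595, 0.3439, 0.1469, 0.1469.
ρ = 0.4595; 0.4595 < 1, so it converges for any x₀.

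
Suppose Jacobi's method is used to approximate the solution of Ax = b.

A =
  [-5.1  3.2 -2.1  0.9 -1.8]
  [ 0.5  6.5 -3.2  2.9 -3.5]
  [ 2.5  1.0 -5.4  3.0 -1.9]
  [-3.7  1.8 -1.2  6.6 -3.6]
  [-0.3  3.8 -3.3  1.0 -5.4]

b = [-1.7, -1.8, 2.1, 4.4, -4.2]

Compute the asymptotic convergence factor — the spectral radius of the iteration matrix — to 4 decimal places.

Write A = D+L+U with D = diag(-5.1, 6.5, -5.4, 6.6, -5.4).
Jacobi: T = -D⁻¹(L+U), T[3,0] = -(-3.7)/(6.6) = +0.5606; T[3,3] = 0.
  T[0,:] = [+0.0000  +0.6275  -0.4118  +0.1765  -0.3529]
  T[1,:] = [-0.0769  +0.0000  +0.4923  -0.4462  +0.5385]
  T[2,:] = [+0.4630  +0.1852  +0.0000  +0.5556  -0.3519]
  T[3,:] = [+0.5606  -0.2727  +0.1818  +0.0000  +0.5455]
  T[4,:] = [-0.0556  +0.7037  -0.6111  +0.1852  +0.0000]
|λ(T)| sorted: 1.2846, 0.4665, 0.4665, 0.3833, 0.3833.
ρ = 1.2846; 1.2846 > 1: divergent.

1.2846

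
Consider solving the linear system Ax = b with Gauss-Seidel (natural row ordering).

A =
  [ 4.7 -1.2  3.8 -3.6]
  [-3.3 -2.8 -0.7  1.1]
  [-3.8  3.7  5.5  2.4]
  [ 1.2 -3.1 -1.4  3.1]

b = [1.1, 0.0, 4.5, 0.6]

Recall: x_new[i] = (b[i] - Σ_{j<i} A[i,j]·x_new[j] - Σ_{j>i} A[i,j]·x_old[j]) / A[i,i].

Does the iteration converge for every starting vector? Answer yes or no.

no

Write A = D+L+U with D = diag(4.7, -2.8, 5.5, 3.1).
GS T = -(D+L)⁻¹U: row 0 first, T[0,2] = -(3.8)/(4.7) = -0.8085; later rows by forward substitution.
  T[0,:] = [+0.0000, +0.2553, -0.8085, +0.7660]
  T[1,:] = [+0.0000, -0.3009, +0.7029, -0.5099]
  T[2,:] = [+0.0000, +0.3788, -1.0315, +0.4359]
  T[3,:] = [+0.0000, -0.2287, +0.5500, -0.6095]
eigenvalue magnitudes: 1.6413, 0.2768, 0.0237, 0.0000.
spectral radius ρ = 1.6413; 1.6413 > 1 ⇒ diverges.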